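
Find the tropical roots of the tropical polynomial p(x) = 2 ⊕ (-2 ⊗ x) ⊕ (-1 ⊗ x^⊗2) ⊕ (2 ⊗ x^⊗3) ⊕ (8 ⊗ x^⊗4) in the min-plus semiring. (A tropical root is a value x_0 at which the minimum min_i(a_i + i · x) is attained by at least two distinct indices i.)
Roots: {-6, -3, -1, 4}

Each tropical root is a break point of the lower envelope of the lines y = a_i + i · x (there are 5 lines, with slopes 0, 1, ..., 4). Only the lines that attain the minimum somewhere contribute to roots; other lines are dominated. Here the surviving (envelope) indices are i = 4, i = 3, i = 2, i = 1, i = 0.
Intersections between consecutive envelope lines give the roots: for adjacent envelope indices i < j the intersection is x = (a_i − a_j) / (j − i). Reading off the sorted break points: {-6, -3, -1, 4}.
Verification: at each break x_0, at least two indices attain the minimum of min_i(a_i + i · x_0).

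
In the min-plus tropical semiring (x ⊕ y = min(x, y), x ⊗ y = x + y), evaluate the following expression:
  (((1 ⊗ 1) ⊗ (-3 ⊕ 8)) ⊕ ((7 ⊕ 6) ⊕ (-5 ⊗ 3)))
(((1 ⊗ 1) ⊗ (-3 ⊕ 8)) ⊕ ((7 ⊕ 6) ⊕ (-5 ⊗ 3))) = -2

Expand innermost to outermost. Recall ⊕ takes the minimum of its arguments and ⊗ takes their sum. Working out the expression (((1 ⊗ 1) ⊗ (-3 ⊕ 8)) ⊕ ((7 ⊕ 6) ⊕ (-5 ⊗ 3))) gives -2.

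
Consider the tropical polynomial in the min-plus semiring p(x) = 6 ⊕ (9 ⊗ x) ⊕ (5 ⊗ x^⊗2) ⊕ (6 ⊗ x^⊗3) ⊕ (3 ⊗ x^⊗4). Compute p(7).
p(7) = 6

A tropical monomial a ⊗ x^⊗i evaluates to a + i · x. Evaluating each term at x = 7:
  Term 0 contributes 6 + 0 · 7 = 6
  Term 1 contributes 9 + 1 · 7 = 16
  Term 2 contributes 5 + 2 · 7 = 19
  Term 3 contributes 6 + 3 · 7 = 27
  Term 4 contributes 3 + 4 · 7 = 31
p(7) = ⊕ of these = min[6, 16, 19, 27, 31] = 6.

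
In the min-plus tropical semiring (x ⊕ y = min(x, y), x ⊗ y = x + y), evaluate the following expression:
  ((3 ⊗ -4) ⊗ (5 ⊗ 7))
((3 ⊗ -4) ⊗ (5 ⊗ 7)) = 11

Expand innermost to outermost. Recall ⊕ takes the minimum of its arguments and ⊗ takes their sum. Working out the expression ((3 ⊗ -4) ⊗ (5 ⊗ 7)) gives 11.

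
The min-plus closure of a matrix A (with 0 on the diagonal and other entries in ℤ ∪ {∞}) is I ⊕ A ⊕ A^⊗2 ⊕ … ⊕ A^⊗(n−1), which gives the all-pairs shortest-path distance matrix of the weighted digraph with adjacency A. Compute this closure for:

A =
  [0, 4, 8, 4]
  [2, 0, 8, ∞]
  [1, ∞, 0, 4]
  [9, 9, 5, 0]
Closure =
  [0, 4, 8, 4]
  [2, 0, 8, 6]
  [1, 5, 0, 4]
  [6, 9, 5, 0]

This is the Floyd-Warshall all-pairs shortest-path computation. For each intermediate vertex k = 0, 1, …, 3, update dist[i][j] ← min(dist[i][j], dist[i][k] + dist[k][j]). The final matrix gives, for each (i, j), the minimum total weight of any directed path from i to j (possibly empty when i = j).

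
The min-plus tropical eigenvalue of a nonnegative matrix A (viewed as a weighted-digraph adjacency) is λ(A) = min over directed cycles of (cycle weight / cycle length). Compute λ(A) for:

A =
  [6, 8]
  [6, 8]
λ(A) = 6

Enumerate directed cycles and compute their means (weight / length). Sample:
  cycle 0 → 0: weight = 6, length = 1, mean = 6/1 ≈ 6.000
  cycle 1 → 1: weight = 8, length = 1, mean = 8/1 ≈ 8.000
  cycle 0 → 1 → 0: weight = 14, length = 2, mean = 14/2 ≈ 7.000
  cycle 1 → 0 → 1: weight = 14, length = 2, mean = 14/2 ≈ 7.000
Minimum mean = 6.000, attained e.g. along the cycle 0 → 0 with weight 6 and length 1. So λ(A) = 6/1 = 6.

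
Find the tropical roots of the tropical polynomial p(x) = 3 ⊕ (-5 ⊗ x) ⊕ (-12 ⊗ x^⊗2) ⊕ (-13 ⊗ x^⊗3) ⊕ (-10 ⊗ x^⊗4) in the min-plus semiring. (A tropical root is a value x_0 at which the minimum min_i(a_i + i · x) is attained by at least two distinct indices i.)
Roots: {-3, 1, 7, 8}

Each tropical root is a break point of the lower envelope of the lines y = a_i + i · x (there are 5 lines, with slopes 0, 1, ..., 4). Only the lines that attain the minimum somewhere contribute to roots; other lines are dominated. Here the surviving (envelope) indices are i = 4, i = 3, i = 2, i = 1, i = 0.
Intersections between consecutive envelope lines give the roots: for adjacent envelope indices i < j the intersection is x = (a_i − a_j) / (j − i). Reading off the sorted break points: {-3, 1, 7, 8}.
Verification: at each break x_0, at least two indices attain the minimum of min_i(a_i + i · x_0).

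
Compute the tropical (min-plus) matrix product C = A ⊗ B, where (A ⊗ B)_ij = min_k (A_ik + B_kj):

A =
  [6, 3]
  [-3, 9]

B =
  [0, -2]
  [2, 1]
A ⊗ B =
  [5, 4]
  [-3, -5]

Apply the min-plus product entry-by-entry:
  C[0][0] = min over k of (A[0][0] + B[0][0] = 6 + 0 = 6, A[0][1] + B[1][0] = 3 + 2 = 5) = 5 (attained at k = 1)
  C[0][1] = min over k of (A[0][0] + B[0][1] = 6 + -2 = 4, A[0][1] + B[1][1] = 3 + 1 = 4) = 4 (attained at k = 0)
  C[1][0] = min over k of (A[1][0] + B[0][0] = -3 + 0 = -3, A[1][1] + B[1][0] = 9 + 2 = 11) = -3 (attained at k = 0)
  C[1][1] = min over k of (A[1][0] + B[0][1] = -3 + -2 = -5, A[1][1] + B[1][1] = 9 + 1 = 10) = -5 (attained at k = 0)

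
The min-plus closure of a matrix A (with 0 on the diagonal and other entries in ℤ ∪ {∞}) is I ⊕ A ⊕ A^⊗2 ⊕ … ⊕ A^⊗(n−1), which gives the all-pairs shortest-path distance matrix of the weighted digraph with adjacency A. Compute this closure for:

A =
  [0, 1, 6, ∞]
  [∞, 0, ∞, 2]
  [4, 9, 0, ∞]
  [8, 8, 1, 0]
Closure =
  [0, 1, 4, 3]
  [7, 0, 3, 2]
  [4, 5, 0, 7]
  [5, 6, 1, 0]

This is the Floyd-Warshall all-pairs shortest-path computation. For each intermediate vertex k = 0, 1, …, 3, update dist[i][j] ← min(dist[i][j], dist[i][k] + dist[k][j]). The final matrix gives, for each (i, j), the minimum total weight of any directed path from i to j (possibly empty when i = j).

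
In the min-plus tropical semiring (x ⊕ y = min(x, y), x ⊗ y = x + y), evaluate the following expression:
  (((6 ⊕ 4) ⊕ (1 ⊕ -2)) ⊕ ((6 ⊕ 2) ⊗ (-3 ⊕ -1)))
(((6 ⊕ 4) ⊕ (1 ⊕ -2)) ⊕ ((6 ⊕ 2) ⊗ (-3 ⊕ -1))) = -2

Expand innermost to outermost. Recall ⊕ takes the minimum of its arguments and ⊗ takes their sum. Working out the expression (((6 ⊕ 4) ⊕ (1 ⊕ -2)) ⊕ ((6 ⊕ 2) ⊗ (-3 ⊕ -1))) gives -2.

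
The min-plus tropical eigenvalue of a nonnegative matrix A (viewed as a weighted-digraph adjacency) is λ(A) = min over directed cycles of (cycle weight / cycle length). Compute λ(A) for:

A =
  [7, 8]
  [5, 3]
λ(A) = 3

Enumerate directed cycles and compute their means (weight / length). Sample:
  cycle 0 → 0: weight = 7, length = 1, mean = 7/1 ≈ 7.000
  cycle 1 → 1: weight = 3, length = 1, mean = 3/1 ≈ 3.000
  cycle 0 → 1 → 0: weight = 13, length = 2, mean = 13/2 ≈ 6.500
  cycle 1 → 0 → 1: weight = 13, length = 2, mean = 13/2 ≈ 6.500
Minimum mean = 3.000, attained e.g. along the cycle 1 → 1 with weight 3 and length 1. So λ(A) = 3/1 = 3.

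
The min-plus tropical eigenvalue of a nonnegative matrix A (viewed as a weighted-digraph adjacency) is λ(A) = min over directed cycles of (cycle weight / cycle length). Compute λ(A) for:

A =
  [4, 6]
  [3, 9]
λ(A) = 4

Enumerate directed cycles and compute their means (weight / length). Sample:
  cycle 0 → 0: weight = 4, length = 1, mean = 4/1 ≈ 4.000
  cycle 1 → 1: weight = 9, length = 1, mean = 9/1 ≈ 9.000
  cycle 0 → 1 → 0: weight = 9, length = 2, mean = 9/2 ≈ 4.500
  cycle 1 → 0 → 1: weight = 9, length = 2, mean = 9/2 ≈ 4.500
Minimum mean = 4.000, attained e.g. along the cycle 0 → 0 with weight 4 and length 1. So λ(A) = 4/1 = 4.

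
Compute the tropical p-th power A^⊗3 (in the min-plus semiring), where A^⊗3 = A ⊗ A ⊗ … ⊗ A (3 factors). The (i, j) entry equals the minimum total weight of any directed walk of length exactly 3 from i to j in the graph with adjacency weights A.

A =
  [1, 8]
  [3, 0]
A^⊗3 =
  [3, 8]
  [3, 0]

Each entry (A^⊗3)_ij equals the minimum over all length-3 walks i = v_0 → v_1 → … → v_3 = j of Σ_t A[v_t][v_{t+1}]. For example, for (i, j) = (0, 1) we minimise over 4 possible intermediate vertex sequences; the minimum is 8, attained along the walk 0 → 1 → 1 → 1.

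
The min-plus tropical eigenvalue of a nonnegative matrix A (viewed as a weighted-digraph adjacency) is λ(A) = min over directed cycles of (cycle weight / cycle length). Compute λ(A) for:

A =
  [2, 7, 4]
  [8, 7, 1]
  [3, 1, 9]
λ(A) = 1

Enumerate directed cycles and compute their means (weight / length). Sample:
  cycle 0 → 0: weight = 2, length = 1, mean = 2/1 ≈ 2.000
  cycle 1 → 1: weight = 7, length = 1, mean = 7/1 ≈ 7.000
  cycle 2 → 2: weight = 9, length = 1, mean = 9/1 ≈ 9.000
  cycle 0 → 1 → 0: weight = 15, length = 2, mean = 15/2 ≈ 7.500
  cycle 0 → 2 → 0: weight = 7, length = 2, mean = 7/2 ≈ 3.500
  cycle 1 → 0 → 1: weight = 15, length = 2, mean = 15/2 ≈ 7.500
Minimum mean = 1.000, attained e.g. along the cycle 1 → 2 → 1 with weight 2 and length 2. So λ(A) = 2/2 = 1.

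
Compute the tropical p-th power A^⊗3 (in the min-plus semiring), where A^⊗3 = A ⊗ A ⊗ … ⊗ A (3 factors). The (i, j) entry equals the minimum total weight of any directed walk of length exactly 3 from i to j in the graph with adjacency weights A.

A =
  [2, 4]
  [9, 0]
A^⊗3 =
  [6, 4]
  [9, 0]

Each entry (A^⊗3)_ij equals the minimum over all length-3 walks i = v_0 → v_1 → … → v_3 = j of Σ_t A[v_t][v_{t+1}]. For example, for (i, j) = (0, 1) we minimise over 4 possible intermediate vertex sequences; the minimum is 4, attained along the walk 0 → 1 → 1 → 1.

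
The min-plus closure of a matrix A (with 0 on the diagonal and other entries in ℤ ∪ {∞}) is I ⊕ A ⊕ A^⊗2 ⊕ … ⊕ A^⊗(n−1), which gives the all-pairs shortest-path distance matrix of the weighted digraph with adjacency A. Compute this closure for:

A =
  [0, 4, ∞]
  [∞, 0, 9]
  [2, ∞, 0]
Closure =
  [0, 4, 13]
  [11, 0, 9]
  [2, 6, 0]

This is the Floyd-Warshall all-pairs shortest-path computation. For each intermediate vertex k = 0, 1, …, 2, update dist[i][j] ← min(dist[i][j], dist[i][k] + dist[k][j]). The final matrix gives, for each (i, j), the minimum total weight of any directed path from i to j (possibly empty when i = j).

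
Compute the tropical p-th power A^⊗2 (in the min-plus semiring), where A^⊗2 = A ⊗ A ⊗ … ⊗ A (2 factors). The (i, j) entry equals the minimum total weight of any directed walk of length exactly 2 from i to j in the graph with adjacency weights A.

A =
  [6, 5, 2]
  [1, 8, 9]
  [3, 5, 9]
A^⊗2 =
  [5, 7, 8]
  [7, 6, 3]
  [6, 8, 5]

Each entry (A^⊗2)_ij equals the minimum over all length-2 walks i = v_0 → v_1 → … → v_2 = j of Σ_t A[v_t][v_{t+1}]. For example, for (i, j) = (0, 2) we minimise over 3 possible intermediate vertex sequences; the minimum is 8, attained along the walk 0 → 0 → 2.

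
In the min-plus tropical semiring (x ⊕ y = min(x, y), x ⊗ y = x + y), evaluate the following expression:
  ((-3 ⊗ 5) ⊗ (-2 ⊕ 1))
((-3 ⊗ 5) ⊗ (-2 ⊕ 1)) = 0

Expand innermost to outermost. Recall ⊕ takes the minimum of its arguments and ⊗ takes their sum. Working out the expression ((-3 ⊗ 5) ⊗ (-2 ⊕ 1)) gives 0.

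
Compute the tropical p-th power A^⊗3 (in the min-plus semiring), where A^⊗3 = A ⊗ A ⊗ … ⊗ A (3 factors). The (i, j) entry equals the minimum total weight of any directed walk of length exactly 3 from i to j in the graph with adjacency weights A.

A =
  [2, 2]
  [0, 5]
A^⊗3 =
  [4, 4]
  [2, 4]

Each entry (A^⊗3)_ij equals the minimum over all length-3 walks i = v_0 → v_1 → … → v_3 = j of Σ_t A[v_t][v_{t+1}]. For example, for (i, j) = (0, 1) we minimise over 4 possible intermediate vertex sequences; the minimum is 4, attained along the walk 0 → 1 → 0 → 1.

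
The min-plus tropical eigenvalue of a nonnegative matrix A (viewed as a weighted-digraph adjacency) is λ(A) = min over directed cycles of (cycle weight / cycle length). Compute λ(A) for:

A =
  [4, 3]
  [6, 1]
λ(A) = 1

Enumerate directed cycles and compute their means (weight / length). Sample:
  cycle 0 → 0: weight = 4, length = 1, mean = 4/1 ≈ 4.000
  cycle 1 → 1: weight = 1, length = 1, mean = 1/1 ≈ 1.000
  cycle 0 → 1 → 0: weight = 9, length = 2, mean = 9/2 ≈ 4.500
  cycle 1 → 0 → 1: weight = 9, length = 2, mean = 9/2 ≈ 4.500
Minimum mean = 1.000, attained e.g. along the cycle 1 → 1 with weight 1 and length 1. So λ(A) = 1/1 = 1.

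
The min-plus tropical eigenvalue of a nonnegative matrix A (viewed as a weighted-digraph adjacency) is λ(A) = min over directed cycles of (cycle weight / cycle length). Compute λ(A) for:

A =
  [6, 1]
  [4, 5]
λ(A) = 5/2

Enumerate directed cycles and compute their means (weight / length). Sample:
  cycle 0 → 0: weight = 6, length = 1, mean = 6/1 ≈ 6.000
  cycle 1 → 1: weight = 5, length = 1, mean = 5/1 ≈ 5.000
  cycle 0 → 1 → 0: weight = 5, length = 2, mean = 5/2 ≈ 2.500
  cycle 1 → 0 → 1: weight = 5, length = 2, mean = 5/2 ≈ 2.500
Minimum mean = 2.500, attained e.g. along the cycle 0 → 1 → 0 with weight 5 and length 2. So λ(A) = 5/2 = 5/2.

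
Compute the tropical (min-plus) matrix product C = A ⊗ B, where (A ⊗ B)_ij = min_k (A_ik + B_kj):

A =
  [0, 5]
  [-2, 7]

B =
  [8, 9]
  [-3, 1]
A ⊗ B =
  [2, 6]
  [4, 7]

Apply the min-plus product entry-by-entry:
  C[0][0] = min over k of (A[0][0] + B[0][0] = 0 + 8 = 8, A[0][1] + B[1][0] = 5 + -3 = 2) = 2 (attained at k = 1)
  C[0][1] = min over k of (A[0][0] + B[0][1] = 0 + 9 = 9, A[0][1] + B[1][1] = 5 + 1 = 6) = 6 (attained at k = 1)
  C[1][0] = min over k of (A[1][0] + B[0][0] = -2 + 8 = 6, A[1][1] + B[1][0] = 7 + -3 = 4) = 4 (attained at k = 1)
  C[1][1] = min over k of (A[1][0] + B[0][1] = -2 + 9 = 7, A[1][1] + B[1][1] = 7 + 1 = 8) = 7 (attained at k = 0)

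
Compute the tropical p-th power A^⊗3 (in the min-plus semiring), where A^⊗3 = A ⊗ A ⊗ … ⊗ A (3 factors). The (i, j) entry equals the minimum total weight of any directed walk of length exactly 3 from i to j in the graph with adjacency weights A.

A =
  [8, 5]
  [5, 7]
A^⊗3 =
  [17, 15]
  [15, 17]

Each entry (A^⊗3)_ij equals the minimum over all length-3 walks i = v_0 → v_1 → … → v_3 = j of Σ_t A[v_t][v_{t+1}]. For example, for (i, j) = (0, 1) we minimise over 4 possible intermediate vertex sequences; the minimum is 15, attained along the walk 0 → 1 → 0 → 1.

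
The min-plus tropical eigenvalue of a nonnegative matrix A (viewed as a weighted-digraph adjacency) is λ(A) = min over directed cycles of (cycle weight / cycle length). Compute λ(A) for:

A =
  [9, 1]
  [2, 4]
λ(A) = 3/2

Enumerate directed cycles and compute their means (weight / length). Sample:
  cycle 0 → 0: weight = 9, length = 1, mean = 9/1 ≈ 9.000
  cycle 1 → 1: weight = 4, length = 1, mean = 4/1 ≈ 4.000
  cycle 0 → 1 → 0: weight = 3, length = 2, mean = 3/2 ≈ 1.500
  cycle 1 → 0 → 1: weight = 3, length = 2, mean = 3/2 ≈ 1.500
Minimum mean = 1.500, attained e.g. along the cycle 0 → 1 → 0 with weight 3 and length 2. So λ(A) = 3/2 = 3/2.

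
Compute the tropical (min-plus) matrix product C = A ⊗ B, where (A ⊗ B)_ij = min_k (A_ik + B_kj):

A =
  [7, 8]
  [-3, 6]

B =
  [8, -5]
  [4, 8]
A ⊗ B =
  [12, 2]
  [5, -8]

Apply the min-plus product entry-by-entry:
  C[0][0] = min over k of (A[0][0] + B[0][0] = 7 + 8 = 15, A[0][1] + B[1][0] = 8 + 4 = 12) = 12 (attained at k = 1)
  C[0][1] = min over k of (A[0][0] + B[0][1] = 7 + -5 = 2, A[0][1] + B[1][1] = 8 + 8 = 16) = 2 (attained at k = 0)
  C[1][0] = min over k of (A[1][0] + B[0][0] = -3 + 8 = 5, A[1][1] + B[1][0] = 6 + 4 = 10) = 5 (attained at k = 0)
  C[1][1] = min over k of (A[1][0] + B[0][1] = -3 + -5 = -8, A[1][1] + B[1][1] = 6 + 8 = 14) = -8 (attained at k = 0)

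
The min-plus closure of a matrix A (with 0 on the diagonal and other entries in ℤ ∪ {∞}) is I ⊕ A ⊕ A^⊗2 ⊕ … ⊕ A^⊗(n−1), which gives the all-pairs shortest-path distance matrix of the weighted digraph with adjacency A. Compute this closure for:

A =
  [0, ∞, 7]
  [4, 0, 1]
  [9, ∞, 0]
Closure =
  [0, ∞, 7]
  [4, 0, 1]
  [9, ∞, 0]

This is the Floyd-Warshall all-pairs shortest-path computation. For each intermediate vertex k = 0, 1, …, 2, update dist[i][j] ← min(dist[i][j], dist[i][k] + dist[k][j]). The final matrix gives, for each (i, j), the minimum total weight of any directed path from i to j (possibly empty when i = j).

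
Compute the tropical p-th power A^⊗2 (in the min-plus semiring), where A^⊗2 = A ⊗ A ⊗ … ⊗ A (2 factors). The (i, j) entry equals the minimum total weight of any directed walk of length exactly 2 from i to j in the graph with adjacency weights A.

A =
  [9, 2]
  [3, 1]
A^⊗2 =
  [5, 3]
  [4, 2]

Each entry (A^⊗2)_ij equals the minimum over all length-2 walks i = v_0 → v_1 → … → v_2 = j of Σ_t A[v_t][v_{t+1}]. For example, for (i, j) = (0, 1) we minimise over 2 possible intermediate vertex sequences; the minimum is 3, attained along the walk 0 → 1 → 1.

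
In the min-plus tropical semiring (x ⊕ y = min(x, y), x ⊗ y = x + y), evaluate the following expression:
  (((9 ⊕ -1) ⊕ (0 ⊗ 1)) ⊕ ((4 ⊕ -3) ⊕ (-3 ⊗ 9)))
(((9 ⊕ -1) ⊕ (0 ⊗ 1)) ⊕ ((4 ⊕ -3) ⊕ (-3 ⊗ 9))) = -3

Expand innermost to outermost. Recall ⊕ takes the minimum of its arguments and ⊗ takes their sum. Working out the expression (((9 ⊕ -1) ⊕ (0 ⊗ 1)) ⊕ ((4 ⊕ -3) ⊕ (-3 ⊗ 9))) gives -3.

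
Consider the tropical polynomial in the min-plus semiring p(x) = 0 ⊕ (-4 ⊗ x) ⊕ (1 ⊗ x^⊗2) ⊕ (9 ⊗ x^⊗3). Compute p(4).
p(4) = 0

A tropical monomial a ⊗ x^⊗i evaluates to a + i · x. Evaluating each term at x = 4:
  Term 0 contributes 0 + 0 · 4 = 0
  Term 1 contributes -4 + 1 · 4 = 0
  Term 2 contributes 1 + 2 · 4 = 9
  Term 3 contributes 9 + 3 · 4 = 21
p(4) = ⊕ of these = min[0, 0, 9, 21] = 0.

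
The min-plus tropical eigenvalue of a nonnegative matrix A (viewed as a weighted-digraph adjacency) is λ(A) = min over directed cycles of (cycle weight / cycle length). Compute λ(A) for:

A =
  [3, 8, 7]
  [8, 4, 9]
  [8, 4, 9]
λ(A) = 3

Enumerate directed cycles and compute their means (weight / length). Sample:
  cycle 0 → 0: weight = 3, length = 1, mean = 3/1 ≈ 3.000
  cycle 1 → 1: weight = 4, length = 1, mean = 4/1 ≈ 4.000
  cycle 2 → 2: weight = 9, length = 1, mean = 9/1 ≈ 9.000
  cycle 0 → 1 → 0: weight = 16, length = 2, mean = 16/2 ≈ 8.000
  cycle 0 → 2 → 0: weight = 15, length = 2, mean = 15/2 ≈ 7.500
  cycle 1 → 0 → 1: weight = 16, length = 2, mean = 16/2 ≈ 8.000
Minimum mean = 3.000, attained e.g. along the cycle 0 → 0 with weight 3 and length 1. So λ(A) = 3/1 = 3.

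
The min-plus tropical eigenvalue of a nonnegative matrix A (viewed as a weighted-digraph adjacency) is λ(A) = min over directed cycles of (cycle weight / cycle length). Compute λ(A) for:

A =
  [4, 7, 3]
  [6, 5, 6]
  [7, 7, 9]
λ(A) = 4

Enumerate directed cycles and compute their means (weight / length). Sample:
  cycle 0 → 0: weight = 4, length = 1, mean = 4/1 ≈ 4.000
  cycle 1 → 1: weight = 5, length = 1, mean = 5/1 ≈ 5.000
  cycle 2 → 2: weight = 9, length = 1, mean = 9/1 ≈ 9.000
  cycle 0 → 1 → 0: weight = 13, length = 2, mean = 13/2 ≈ 6.500
  cycle 0 → 2 → 0: weight = 10, length = 2, mean = 10/2 ≈ 5.000
  cycle 1 → 0 → 1: weight = 13, length = 2, mean = 13/2 ≈ 6.500
Minimum mean = 4.000, attained e.g. along the cycle 0 → 0 with weight 4 and length 1. So λ(A) = 4/1 = 4.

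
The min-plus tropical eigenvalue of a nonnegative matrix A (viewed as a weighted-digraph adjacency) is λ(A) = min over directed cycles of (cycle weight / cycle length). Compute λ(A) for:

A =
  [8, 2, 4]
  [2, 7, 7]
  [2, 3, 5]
λ(A) = 2

Enumerate directed cycles and compute their means (weight / length). Sample:
  cycle 0 → 0: weight = 8, length = 1, mean = 8/1 ≈ 8.000
  cycle 1 → 1: weight = 7, length = 1, mean = 7/1 ≈ 7.000
  cycle 2 → 2: weight = 5, length = 1, mean = 5/1 ≈ 5.000
  cycle 0 → 1 → 0: weight = 4, length = 2, mean = 4/2 ≈ 2.000
  cycle 0 → 2 → 0: weight = 6, length = 2, mean = 6/2 ≈ 3.000
  cycle 1 → 0 → 1: weight = 4, length = 2, mean = 4/2 ≈ 2.000
Minimum mean = 2.000, attained e.g. along the cycle 0 → 1 → 0 with weight 4 and length 2. So λ(A) = 4/2 = 2.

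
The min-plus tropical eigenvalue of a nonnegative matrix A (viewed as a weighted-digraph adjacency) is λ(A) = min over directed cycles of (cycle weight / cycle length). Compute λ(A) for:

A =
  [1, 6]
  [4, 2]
λ(A) = 1

Enumerate directed cycles and compute their means (weight / length). Sample:
  cycle 0 → 0: weight = 1, length = 1, mean = 1/1 ≈ 1.000
  cycle 1 → 1: weight = 2, length = 1, mean = 2/1 ≈ 2.000
  cycle 0 → 1 → 0: weight = 10, length = 2, mean = 10/2 ≈ 5.000
  cycle 1 → 0 → 1: weight = 10, length = 2, mean = 10/2 ≈ 5.000
Minimum mean = 1.000, attained e.g. along the cycle 0 → 0 with weight 1 and length 1. So λ(A) = 1/1 = 1.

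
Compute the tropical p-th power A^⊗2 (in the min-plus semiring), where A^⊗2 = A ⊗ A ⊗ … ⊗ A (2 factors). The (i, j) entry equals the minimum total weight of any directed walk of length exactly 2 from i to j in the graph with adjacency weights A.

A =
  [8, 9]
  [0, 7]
A^⊗2 =
  [9, 16]
  [7, 9]

Each entry (A^⊗2)_ij equals the minimum over all length-2 walks i = v_0 → v_1 → … → v_2 = j of Σ_t A[v_t][v_{t+1}]. For example, for (i, j) = (0, 1) we minimise over 2 possible intermediate vertex sequences; the minimum is 16, attained along the walk 0 → 1 → 1.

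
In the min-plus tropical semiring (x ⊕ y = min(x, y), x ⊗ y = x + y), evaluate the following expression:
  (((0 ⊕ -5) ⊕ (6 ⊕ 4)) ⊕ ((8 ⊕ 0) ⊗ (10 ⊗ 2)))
(((0 ⊕ -5) ⊕ (6 ⊕ 4)) ⊕ ((8 ⊕ 0) ⊗ (10 ⊗ 2))) = -5

Expand innermost to outermost. Recall ⊕ takes the minimum of its arguments and ⊗ takes their sum. Working out the expression (((0 ⊕ -5) ⊕ (6 ⊕ 4)) ⊕ ((8 ⊕ 0) ⊗ (10 ⊗ 2))) gives -5.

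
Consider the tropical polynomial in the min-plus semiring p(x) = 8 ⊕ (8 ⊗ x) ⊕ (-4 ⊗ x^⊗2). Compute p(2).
p(2) = 0

A tropical monomial a ⊗ x^⊗i evaluates to a + i · x. Evaluating each term at x = 2:
  Term 0 contributes 8 + 0 · 2 = 8
  Term 1 contributes 8 + 1 · 2 = 10
  Term 2 contributes -4 + 2 · 2 = 0
p(2) = ⊕ of these = min[8, 10, 0] = 0.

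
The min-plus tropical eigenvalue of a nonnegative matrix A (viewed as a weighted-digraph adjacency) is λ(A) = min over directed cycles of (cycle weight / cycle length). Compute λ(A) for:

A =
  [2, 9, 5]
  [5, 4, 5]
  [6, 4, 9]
λ(A) = 2

Enumerate directed cycles and compute their means (weight / length). Sample:
  cycle 0 → 0: weight = 2, length = 1, mean = 2/1 ≈ 2.000
  cycle 1 → 1: weight = 4, length = 1, mean = 4/1 ≈ 4.000
  cycle 2 → 2: weight = 9, length = 1, mean = 9/1 ≈ 9.000
  cycle 0 → 1 → 0: weight = 14, length = 2, mean = 14/2 ≈ 7.000
  cycle 0 → 2 → 0: weight = 11, length = 2, mean = 11/2 ≈ 5.500
  cycle 1 → 0 → 1: weight = 14, length = 2, mean = 14/2 ≈ 7.000
Minimum mean = 2.000, attained e.g. along the cycle 0 → 0 with weight 2 and length 1. So λ(A) = 2/1 = 2.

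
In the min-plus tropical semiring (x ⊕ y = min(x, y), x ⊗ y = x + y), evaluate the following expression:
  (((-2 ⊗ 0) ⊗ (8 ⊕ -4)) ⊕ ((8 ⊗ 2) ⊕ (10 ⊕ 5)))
(((-2 ⊗ 0) ⊗ (8 ⊕ -4)) ⊕ ((8 ⊗ 2) ⊕ (10 ⊕ 5))) = -6

Expand innermost to outermost. Recall ⊕ takes the minimum of its arguments and ⊗ takes their sum. Working out the expression (((-2 ⊗ 0) ⊗ (8 ⊕ -4)) ⊕ ((8 ⊗ 2) ⊕ (10 ⊕ 5))) gives -6.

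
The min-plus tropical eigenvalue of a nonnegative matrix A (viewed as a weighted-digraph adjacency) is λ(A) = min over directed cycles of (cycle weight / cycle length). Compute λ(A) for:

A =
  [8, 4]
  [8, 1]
λ(A) = 1

Enumerate directed cycles and compute their means (weight / length). Sample:
  cycle 0 → 0: weight = 8, length = 1, mean = 8/1 ≈ 8.000
  cycle 1 → 1: weight = 1, length = 1, mean = 1/1 ≈ 1.000
  cycle 0 → 1 → 0: weight = 12, length = 2, mean = 12/2 ≈ 6.000
  cycle 1 → 0 → 1: weight = 12, length = 2, mean = 12/2 ≈ 6.000
Minimum mean = 1.000, attained e.g. along the cycle 1 → 1 with weight 1 and length 1. So λ(A) = 1/1 = 1.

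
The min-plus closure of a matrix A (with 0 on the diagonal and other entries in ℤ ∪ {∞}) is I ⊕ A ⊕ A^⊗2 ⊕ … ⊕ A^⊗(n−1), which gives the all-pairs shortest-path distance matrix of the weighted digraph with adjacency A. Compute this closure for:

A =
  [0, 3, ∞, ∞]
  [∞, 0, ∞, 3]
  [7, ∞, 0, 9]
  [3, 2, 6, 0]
Closure =
  [0, 3, 12, 6]
  [6, 0, 9, 3]
  [7, 10, 0, 9]
  [3, 2, 6, 0]

This is the Floyd-Warshall all-pairs shortest-path computation. For each intermediate vertex k = 0, 1, …, 3, update dist[i][j] ← min(dist[i][j], dist[i][k] + dist[k][j]). The final matrix gives, for each (i, j), the minimum total weight of any directed path from i to j (possibly empty when i = j).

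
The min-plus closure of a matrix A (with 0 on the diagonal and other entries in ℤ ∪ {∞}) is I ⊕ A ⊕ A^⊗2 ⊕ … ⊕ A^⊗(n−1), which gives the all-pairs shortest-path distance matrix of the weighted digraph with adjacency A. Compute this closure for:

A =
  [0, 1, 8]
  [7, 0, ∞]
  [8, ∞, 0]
Closure =
  [0, 1, 8]
  [7, 0, 15]
  [8, 9, 0]

This is the Floyd-Warshall all-pairs shortest-path computation. For each intermediate vertex k = 0, 1, …, 2, update dist[i][j] ← min(dist[i][j], dist[i][k] + dist[k][j]). The final matrix gives, for each (i, j), the minimum total weight of any directed path from i to j (possibly empty when i = j).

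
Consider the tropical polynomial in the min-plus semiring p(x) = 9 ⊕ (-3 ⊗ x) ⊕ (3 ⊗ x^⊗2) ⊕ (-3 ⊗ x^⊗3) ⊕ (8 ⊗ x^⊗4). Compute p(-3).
p(-3) = -12

A tropical monomial a ⊗ x^⊗i evaluates to a + i · x. Evaluating each term at x = -3:
  Term 0 contributes 9 + 0 · -3 = 9
  Term 1 contributes -3 + 1 · -3 = -6
  Term 2 contributes 3 + 2 · -3 = -3
  Term 3 contributes -3 + 3 · -3 = -12
  Term 4 contributes 8 + 4 · -3 = -4
p(-3) = ⊕ of these = min[9, -6, -3, -12, -4] = -12.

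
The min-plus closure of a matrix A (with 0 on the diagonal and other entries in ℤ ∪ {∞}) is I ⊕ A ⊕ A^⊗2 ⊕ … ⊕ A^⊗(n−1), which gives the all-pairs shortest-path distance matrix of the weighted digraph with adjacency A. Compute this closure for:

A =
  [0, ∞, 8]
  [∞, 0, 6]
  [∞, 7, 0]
Closure =
  [0, 15, 8]
  [∞, 0, 6]
  [∞, 7, 0]

This is the Floyd-Warshall all-pairs shortest-path computation. For each intermediate vertex k = 0, 1, …, 2, update dist[i][j] ← min(dist[i][j], dist[i][k] + dist[k][j]). The final matrix gives, for each (i, j), the minimum total weight of any directed path from i to j (possibly empty when i = j).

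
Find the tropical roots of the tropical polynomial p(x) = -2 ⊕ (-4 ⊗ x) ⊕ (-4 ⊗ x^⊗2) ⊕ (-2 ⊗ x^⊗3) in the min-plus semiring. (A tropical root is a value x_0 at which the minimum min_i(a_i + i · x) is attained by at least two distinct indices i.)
Roots: {-2, 0, 2}

Each tropical root is a break point of the lower envelope of the lines y = a_i + i · x (there are 4 lines, with slopes 0, 1, ..., 3). Only the lines that attain the minimum somewhere contribute to roots; other lines are dominated. Here the surviving (envelope) indices are i = 3, i = 2, i = 1, i = 0.
Intersections between consecutive envelope lines give the roots: for adjacent envelope indices i < j the intersection is x = (a_i − a_j) / (j − i). Reading off the sorted break points: {-2, 0, 2}.
Verification: at each break x_0, at least two indices attain the minimum of min_i(a_i + i · x_0).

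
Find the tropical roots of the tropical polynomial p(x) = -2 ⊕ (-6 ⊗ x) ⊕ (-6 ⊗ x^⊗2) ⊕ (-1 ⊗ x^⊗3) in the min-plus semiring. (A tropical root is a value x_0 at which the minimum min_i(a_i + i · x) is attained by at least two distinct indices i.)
Roots: {-5, 0, 4}

Each tropical root is a break point of the lower envelope of the lines y = a_i + i · x (there are 4 lines, with slopes 0, 1, ..., 3). Only the lines that attain the minimum somewhere contribute to roots; other lines are dominated. Here the surviving (envelope) indices are i = 3, i = 2, i = 1, i = 0.
Intersections between consecutive envelope lines give the roots: for adjacent envelope indices i < j the intersection is x = (a_i − a_j) / (j − i). Reading off the sorted break points: {-5, 0, 4}.
Verification: at each break x_0, at least two indices attain the minimum of min_i(a_i + i · x_0).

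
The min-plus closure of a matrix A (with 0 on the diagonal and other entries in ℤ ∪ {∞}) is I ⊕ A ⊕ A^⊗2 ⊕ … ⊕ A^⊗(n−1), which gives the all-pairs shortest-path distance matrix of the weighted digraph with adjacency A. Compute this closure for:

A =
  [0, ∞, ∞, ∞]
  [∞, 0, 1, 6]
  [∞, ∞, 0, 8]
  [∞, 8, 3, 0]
Closure =
  [0, ∞, ∞, ∞]
  [∞, 0, 1, 6]
  [∞, 16, 0, 8]
  [∞, 8, 3, 0]

This is the Floyd-Warshall all-pairs shortest-path computation. For each intermediate vertex k = 0, 1, …, 3, update dist[i][j] ← min(dist[i][j], dist[i][k] + dist[k][j]). The final matrix gives, for each (i, j), the minimum total weight of any directed path from i to j (possibly empty when i = j).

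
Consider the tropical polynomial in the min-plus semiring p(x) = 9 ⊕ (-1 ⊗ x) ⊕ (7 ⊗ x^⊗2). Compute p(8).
p(8) = 7

A tropical monomial a ⊗ x^⊗i evaluates to a + i · x. Evaluating each term at x = 8:
  Term 0 contributes 9 + 0 · 8 = 9
  Term 1 contributes -1 + 1 · 8 = 7
  Term 2 contributes 7 + 2 · 8 = 23
p(8) = ⊕ of these = min[9, 7, 23] = 7.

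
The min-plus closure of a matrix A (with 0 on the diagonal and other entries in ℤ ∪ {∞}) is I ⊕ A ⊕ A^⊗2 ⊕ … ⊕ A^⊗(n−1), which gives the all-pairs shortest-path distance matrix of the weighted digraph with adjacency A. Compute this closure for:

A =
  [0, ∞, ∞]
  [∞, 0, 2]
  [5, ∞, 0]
Closure =
  [0, ∞, ∞]
  [7, 0, 2]
  [5, ∞, 0]

This is the Floyd-Warshall all-pairs shortest-path computation. For each intermediate vertex k = 0, 1, …, 2, update dist[i][j] ← min(dist[i][j], dist[i][k] + dist[k][j]). The final matrix gives, for each (i, j), the minimum total weight of any directed path from i to j (possibly empty when i = j).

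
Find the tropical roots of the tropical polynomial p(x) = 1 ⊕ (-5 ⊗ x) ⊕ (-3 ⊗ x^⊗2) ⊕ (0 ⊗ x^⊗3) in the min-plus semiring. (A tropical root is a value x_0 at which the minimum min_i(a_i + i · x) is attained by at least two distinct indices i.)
Roots: {-3, -2, 6}

Each tropical root is a break point of the lower envelope of the lines y = a_i + i · x (there are 4 lines, with slopes 0, 1, ..., 3). Only the lines that attain the minimum somewhere contribute to roots; other lines are dominated. Here the surviving (envelope) indices are i = 3, i = 2, i = 1, i = 0.
Intersections between consecutive envelope lines give the roots: for adjacent envelope indices i < j the intersection is x = (a_i − a_j) / (j − i). Reading off the sorted break points: {-3, -2, 6}.
Verification: at each break x_0, at least two indices attain the minimum of min_i(a_i + i · x_0).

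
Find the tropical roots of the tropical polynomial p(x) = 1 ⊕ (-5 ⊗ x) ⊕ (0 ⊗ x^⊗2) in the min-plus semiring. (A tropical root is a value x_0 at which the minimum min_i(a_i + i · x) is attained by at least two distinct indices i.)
Roots: {-5, 6}

Each tropical root is a break point of the lower envelope of the lines y = a_i + i · x (there are 3 lines, with slopes 0, 1, ..., 2). Only the lines that attain the minimum somewhere contribute to roots; other lines are dominated. Here the surviving (envelope) indices are i = 2, i = 1, i = 0.
Intersections between consecutive envelope lines give the roots: for adjacent envelope indices i < j the intersection is x = (a_i − a_j) / (j − i). Reading off the sorted break points: {-5, 6}.
Verification: at each break x_0, at least two indices attain the minimum of min_i(a_i + i · x_0).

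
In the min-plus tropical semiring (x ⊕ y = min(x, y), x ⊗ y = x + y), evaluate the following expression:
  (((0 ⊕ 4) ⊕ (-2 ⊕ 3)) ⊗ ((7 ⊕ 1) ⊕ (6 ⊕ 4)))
(((0 ⊕ 4) ⊕ (-2 ⊕ 3)) ⊗ ((7 ⊕ 1) ⊕ (6 ⊕ 4))) = -1

Expand innermost to outermost. Recall ⊕ takes the minimum of its arguments and ⊗ takes their sum. Working out the expression (((0 ⊕ 4) ⊕ (-2 ⊕ 3)) ⊗ ((7 ⊕ 1) ⊕ (6 ⊕ 4))) gives -1.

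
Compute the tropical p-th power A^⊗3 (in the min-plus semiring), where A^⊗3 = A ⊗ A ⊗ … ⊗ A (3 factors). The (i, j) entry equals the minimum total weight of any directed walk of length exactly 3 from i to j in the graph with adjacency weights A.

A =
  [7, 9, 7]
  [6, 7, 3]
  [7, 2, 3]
A^⊗3 =
  [15, 12, 12]
  [11, 8, 8]
  [11, 7, 8]

Each entry (A^⊗3)_ij equals the minimum over all length-3 walks i = v_0 → v_1 → … → v_3 = j of Σ_t A[v_t][v_{t+1}]. For example, for (i, j) = (0, 2) we minimise over 9 possible intermediate vertex sequences; the minimum is 12, attained along the walk 0 → 2 → 1 → 2.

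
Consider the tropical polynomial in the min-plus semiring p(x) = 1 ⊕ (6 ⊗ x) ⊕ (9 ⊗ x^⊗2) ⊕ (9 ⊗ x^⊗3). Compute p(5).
p(5) = 1

A tropical monomial a ⊗ x^⊗i evaluates to a + i · x. Evaluating each term at x = 5:
  Term 0 contributes 1 + 0 · 5 = 1
  Term 1 contributes 6 + 1 · 5 = 11
  Term 2 contributes 9 + 2 · 5 = 19
  Term 3 contributes 9 + 3 · 5 = 24
p(5) = ⊕ of these = min[1, 11, 19, 24] = 1.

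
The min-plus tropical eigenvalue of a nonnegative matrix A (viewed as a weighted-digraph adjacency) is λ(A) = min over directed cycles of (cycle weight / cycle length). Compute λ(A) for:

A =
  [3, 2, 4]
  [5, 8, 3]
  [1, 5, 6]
λ(A) = 2

Enumerate directed cycles and compute their means (weight / length). Sample:
  cycle 0 → 0: weight = 3, length = 1, mean = 3/1 ≈ 3.000
  cycle 1 → 1: weight = 8, length = 1, mean = 8/1 ≈ 8.000
  cycle 2 → 2: weight = 6, length = 1, mean = 6/1 ≈ 6.000
  cycle 0 → 1 → 0: weight = 7, length = 2, mean = 7/2 ≈ 3.500
  cycle 0 → 2 → 0: weight = 5, length = 2, mean = 5/2 ≈ 2.500
  cycle 1 → 0 → 1: weight = 7, length = 2, mean = 7/2 ≈ 3.500
Minimum mean = 2.000, attained e.g. along the cycle 0 → 1 → 2 → 0 with weight 6 and length 3. So λ(A) = 6/3 = 2.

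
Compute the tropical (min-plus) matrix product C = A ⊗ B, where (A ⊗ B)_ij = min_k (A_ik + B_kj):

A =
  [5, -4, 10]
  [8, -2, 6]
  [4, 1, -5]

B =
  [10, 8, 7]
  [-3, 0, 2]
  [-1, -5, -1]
A ⊗ B =
  [-7, -4, -2]
  [-5, -2, 0]
  [-6, -10, -6]

Apply the min-plus product entry-by-entry:
  C[0][0] = min over k of (A[0][0] + B[0][0] = 5 + 10 = 15, A[0][1] + B[1][0] = -4 + -3 = -7, A[0][2] + B[2][0] = 10 + -1 = 9) = -7 (attained at k = 1)
  C[0][1] = min over k of (A[0][0] + B[0][1] = 5 + 8 = 13, A[0][1] + B[1][1] = -4 + 0 = -4, A[0][2] + B[2][1] = 10 + -5 = 5) = -4 (attained at k = 1)
  C[0][2] = min over k of (A[0][0] + B[0][2] = 5 + 7 = 12, A[0][1] + B[1][2] = -4 + 2 = -2, A[0][2] + B[2][2] = 10 + -1 = 9) = -2 (attained at k = 1)
  C[1][0] = min over k of (A[1][0] + B[0][0] = 8 + 10 = 18, A[1][1] + B[1][0] = -2 + -3 = -5, A[1][2] + B[2][0] = 6 + -1 = 5) = -5 (attained at k = 1)
  C[1][1] = min over k of (A[1][0] + B[0][1] = 8 + 8 = 16, A[1][1] + B[1][1] = -2 + 0 = -2, A[1][2] + B[2][1] = 6 + -5 = 1) = -2 (attained at k = 1)
  C[1][2] = min over k of (A[1][0] + B[0][2] = 8 + 7 = 15, A[1][1] + B[1][2] = -2 + 2 = 0, A[1][2] + B[2][2] = 6 + -1 = 5) = 0 (attained at k = 1)
  C[2][0] = min over k of (A[2][0] + B[0][0] = 4 + 10 = 14, A[2][1] + B[1][0] = 1 + -3 = -2, A[2][2] + B[2][0] = -5 + -1 = -6) = -6 (attained at k = 2)
  C[2][1] = min over k of (A[2][0] + B[0][1] = 4 + 8 = 12, A[2][1] + B[1][1] = 1 + 0 = 1, A[2][2] + B[2][1] = -5 + -5 = -10) = -10 (attained at k = 2)
  C[2][2] = min over k of (A[2][0] + B[0][2] = 4 + 7 = 11, A[2][1] + B[1][2] = 1 + 2 = 3, A[2][2] + B[2][2] = -5 + -1 = -6) = -6 (attained at k = 2)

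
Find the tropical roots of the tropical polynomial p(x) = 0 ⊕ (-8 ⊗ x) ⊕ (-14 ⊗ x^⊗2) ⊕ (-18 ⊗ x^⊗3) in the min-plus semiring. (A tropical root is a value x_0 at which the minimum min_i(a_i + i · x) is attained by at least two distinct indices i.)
Roots: {4, 6, 8}

Each tropical root is a break point of the lower envelope of the lines y = a_i + i · x (there are 4 lines, with slopes 0, 1, ..., 3). Only the lines that attain the minimum somewhere contribute to roots; other lines are dominated. Here the surviving (envelope) indices are i = 3, i = 2, i = 1, i = 0.
Intersections between consecutive envelope lines give the roots: for adjacent envelope indices i < j the intersection is x = (a_i − a_j) / (j − i). Reading off the sorted break points: {4, 6, 8}.
Verification: at each break x_0, at least two indices attain the minimum of min_i(a_i + i · x_0).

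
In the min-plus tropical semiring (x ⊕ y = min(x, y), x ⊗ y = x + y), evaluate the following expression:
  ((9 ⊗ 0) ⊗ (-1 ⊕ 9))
((9 ⊗ 0) ⊗ (-1 ⊕ 9)) = 8

Expand innermost to outermost. Recall ⊕ takes the minimum of its arguments and ⊗ takes their sum. Working out the expression ((9 ⊗ 0) ⊗ (-1 ⊕ 9)) gives 8.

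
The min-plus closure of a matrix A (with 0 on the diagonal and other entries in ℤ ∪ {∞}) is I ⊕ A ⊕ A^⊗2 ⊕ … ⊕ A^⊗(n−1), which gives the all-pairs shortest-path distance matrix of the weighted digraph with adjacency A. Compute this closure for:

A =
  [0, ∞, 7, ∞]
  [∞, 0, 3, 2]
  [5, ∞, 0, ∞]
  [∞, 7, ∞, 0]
Closure =
  [0, ∞, 7, ∞]
  [8, 0, 3, 2]
  [5, ∞, 0, ∞]
  [15, 7, 10, 0]

This is the Floyd-Warshall all-pairs shortest-path computation. For each intermediate vertex k = 0, 1, …, 3, update dist[i][j] ← min(dist[i][j], dist[i][k] + dist[k][j]). The final matrix gives, for each (i, j), the minimum total weight of any directed path from i to j (possibly empty when i = j).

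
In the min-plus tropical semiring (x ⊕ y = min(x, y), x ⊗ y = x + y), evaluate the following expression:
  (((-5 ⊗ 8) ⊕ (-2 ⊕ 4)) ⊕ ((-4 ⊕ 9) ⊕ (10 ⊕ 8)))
(((-5 ⊗ 8) ⊕ (-2 ⊕ 4)) ⊕ ((-4 ⊕ 9) ⊕ (10 ⊕ 8))) = -4

Expand innermost to outermost. Recall ⊕ takes the minimum of its arguments and ⊗ takes their sum. Working out the expression (((-5 ⊗ 8) ⊕ (-2 ⊕ 4)) ⊕ ((-4 ⊕ 9) ⊕ (10 ⊕ 8))) gives -4.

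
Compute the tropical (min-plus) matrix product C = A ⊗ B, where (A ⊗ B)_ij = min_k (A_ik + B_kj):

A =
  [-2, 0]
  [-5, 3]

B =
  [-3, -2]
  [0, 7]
A ⊗ B =
  [-5, -4]
  [-8, -7]

Apply the min-plus product entry-by-entry:
  C[0][0] = min over k of (A[0][0] + B[0][0] = -2 + -3 = -5, A[0][1] + B[1][0] = 0 + 0 = 0) = -5 (attained at k = 0)
  C[0][1] = min over k of (A[0][0] + B[0][1] = -2 + -2 = -4, A[0][1] + B[1][1] = 0 + 7 = 7) = -4 (attained at k = 0)
  C[1][0] = min over k of (A[1][0] + B[0][0] = -5 + -3 = -8, A[1][1] + B[1][0] = 3 + 0 = 3) = -8 (attained at k = 0)
  C[1][1] = min over k of (A[1][0] + B[0][1] = -5 + -2 = -7, A[1][1] + B[1][1] = 3 + 7 = 10) = -7 (attained at k = 0)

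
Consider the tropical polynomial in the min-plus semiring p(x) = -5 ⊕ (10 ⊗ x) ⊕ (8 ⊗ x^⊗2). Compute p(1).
p(1) = -5

A tropical monomial a ⊗ x^⊗i evaluates to a + i · x. Evaluating each term at x = 1:
  Term 0 contributes -5 + 0 · 1 = -5
  Term 1 contributes 10 + 1 · 1 = 11
  Term 2 contributes 8 + 2 · 1 = 10
p(1) = ⊕ of these = min[-5, 11, 10] = -5.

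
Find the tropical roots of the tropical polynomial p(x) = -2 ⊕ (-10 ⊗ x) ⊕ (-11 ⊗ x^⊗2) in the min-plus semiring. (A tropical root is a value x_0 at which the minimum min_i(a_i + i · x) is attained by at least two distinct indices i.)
Roots: {1, 8}

Each tropical root is a break point of the lower envelope of the lines y = a_i + i · x (there are 3 lines, with slopes 0, 1, ..., 2). Only the lines that attain the minimum somewhere contribute to roots; other lines are dominated. Here the surviving (envelope) indices are i = 2, i = 1, i = 0.
Intersections between consecutive envelope lines give the roots: for adjacent envelope indices i < j the intersection is x = (a_i − a_j) / (j − i). Reading off the sorted break points: {1, 8}.
Verification: at each break x_0, at least two indices attain the minimum of min_i(a_i + i · x_0).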